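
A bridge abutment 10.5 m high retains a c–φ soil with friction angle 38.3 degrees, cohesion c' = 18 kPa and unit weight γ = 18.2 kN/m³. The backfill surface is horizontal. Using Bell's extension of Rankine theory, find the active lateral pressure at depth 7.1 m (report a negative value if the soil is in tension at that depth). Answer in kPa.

K_a = (1 − sin φ)/(1 + sin φ) = 0.2347.
σ_a = K_a γ z − 2c√K_a = 0.2347×18.2×7.1 − 2×18×0.4845 = 12.89 kPa.

12.9 kPa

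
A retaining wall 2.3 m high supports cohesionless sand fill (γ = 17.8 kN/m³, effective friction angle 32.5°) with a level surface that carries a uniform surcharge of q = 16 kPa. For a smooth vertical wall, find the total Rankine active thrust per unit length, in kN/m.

25.2 kN/m

K_a = tan²(45° − φ/2) = 0.3010.
Soil triangle: ½ K_a γ H² = 0.5×0.3010×17.8×2.3² = 14.17 kN/m.
Surcharge rectangle: K_a q H = 0.3010×16×2.3 = 11.08 kN/m.
Total = 14.17 + 11.08 = 25.25 kN/m.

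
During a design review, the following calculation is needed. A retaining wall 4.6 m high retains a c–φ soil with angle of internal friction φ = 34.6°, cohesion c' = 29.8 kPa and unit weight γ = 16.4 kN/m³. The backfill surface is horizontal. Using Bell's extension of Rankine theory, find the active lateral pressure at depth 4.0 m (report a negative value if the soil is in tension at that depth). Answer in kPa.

-13.2 kPa

K_a = (1 − sin φ)/(1 + sin φ) = 0.2756.
σ_a = K_a γ z − 2c√K_a = 0.2756×16.4×4.0 − 2×29.8×0.5250 = -13.21 kPa.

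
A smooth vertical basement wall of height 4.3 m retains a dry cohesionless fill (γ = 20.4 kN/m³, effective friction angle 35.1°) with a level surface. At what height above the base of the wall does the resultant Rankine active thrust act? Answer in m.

1.43 m

K_a = 0.2698.
The pressure distribution is triangular, so the resultant acts at H/3 above the base = 4.3/3 = 1.433 m.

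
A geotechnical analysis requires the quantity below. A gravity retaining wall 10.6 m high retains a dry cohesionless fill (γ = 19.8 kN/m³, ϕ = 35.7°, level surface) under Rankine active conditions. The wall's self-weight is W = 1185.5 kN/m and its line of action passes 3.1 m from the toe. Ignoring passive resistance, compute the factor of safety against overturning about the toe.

K_a = tan²(45° − 35.7°/2) = 0.2630.
P_a = ½K_aγH² = 0.5×0.2630×19.8×10.6² = 292.5 kN/m, acting at H/3 = 3.533 m above the base.
Overturning moment M_o = P_a × H/3 = 292.5 × 3.533 = 1034.
Resisting moment M_r = W × 3.1 = 1185.5 × 3.1 = 3675.
FS_overturning = M_r/M_o = 3675/1034 = 3.555.

3.56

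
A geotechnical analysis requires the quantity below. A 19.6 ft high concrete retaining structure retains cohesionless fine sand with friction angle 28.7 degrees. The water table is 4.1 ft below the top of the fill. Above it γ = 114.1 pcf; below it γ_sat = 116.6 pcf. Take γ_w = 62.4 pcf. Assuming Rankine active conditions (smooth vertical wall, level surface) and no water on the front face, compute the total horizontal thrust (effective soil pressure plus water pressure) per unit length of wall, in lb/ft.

12700 lb/ft

K_a = tan²(45° − φ/2) = 0.3511.
γ' = 116.6 − 62.4 = 54.20 pcf. Depth below WT = 15.5 ft.
σ'_h at WT = K_a γ d_w = 164.3 psf; at base = 164.3 + K_a γ' × 15.5 = 459.3 psf.
P₁ (0–4.1 ft) = ½×164.3×4.1 = 336.8. P₂ (4.1–19.6 ft) = ½(164.3+459.3)×15.5 = 4832.
P_w = ½ γ_w h₂² = 0.5×62.4×15.5² = 7496. Total = 336.8+4832+7496 = 12660 lb/ft.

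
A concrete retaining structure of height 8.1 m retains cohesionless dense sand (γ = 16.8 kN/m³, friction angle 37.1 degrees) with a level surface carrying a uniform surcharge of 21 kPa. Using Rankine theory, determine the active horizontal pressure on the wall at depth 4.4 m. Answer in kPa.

23.5 kPa

K_a = (1 − sin φ)/(1 + sin φ) = 0.2475.
σ_v = γz + q = 16.8 × 4.4 + 21 = 94.92 kPa.
σ_h = K_a σ_v = 0.2475 × 94.92 = 23.49 kPa.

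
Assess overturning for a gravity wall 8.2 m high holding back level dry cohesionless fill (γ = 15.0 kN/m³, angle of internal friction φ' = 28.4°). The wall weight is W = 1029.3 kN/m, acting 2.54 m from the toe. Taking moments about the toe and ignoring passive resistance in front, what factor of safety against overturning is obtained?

K_a = tan²(45° − 28.4°/2) = 0.3554.
P_a = ½K_aγH² = 0.5×0.3554×15.0×8.2² = 179.2 kN/m, acting at H/3 = 2.733 m above the base.
Overturning moment M_o = P_a × H/3 = 179.2 × 2.733 = 489.8.
Resisting moment M_r = W × 2.54 = 1029.3 × 2.54 = 2614.
FS_overturning = M_r/M_o = 2614/489.8 = 5.337.

5.34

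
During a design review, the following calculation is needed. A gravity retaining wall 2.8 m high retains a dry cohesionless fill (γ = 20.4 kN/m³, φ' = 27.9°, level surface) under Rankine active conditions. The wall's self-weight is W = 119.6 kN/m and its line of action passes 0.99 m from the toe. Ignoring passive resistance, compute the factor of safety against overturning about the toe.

K_a = tan²(45° − 27.9°/2) = 0.3625.
P_a = ½K_aγH² = 0.5×0.3625×20.4×2.8² = 28.99 kN/m, acting at H/3 = 0.9333 m above the base.
Overturning moment M_o = P_a × H/3 = 28.99 × 0.9333 = 27.05.
Resisting moment M_r = W × 0.99 = 119.6 × 0.99 = 118.4.
FS_overturning = M_r/M_o = 118.4/27.05 = 4.377.

4.38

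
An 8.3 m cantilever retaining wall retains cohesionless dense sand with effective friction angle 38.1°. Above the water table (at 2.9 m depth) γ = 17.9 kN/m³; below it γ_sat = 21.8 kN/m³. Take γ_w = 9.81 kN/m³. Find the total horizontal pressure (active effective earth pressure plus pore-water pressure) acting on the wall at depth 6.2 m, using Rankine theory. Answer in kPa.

54.0 kPa

K_a = (1 − sin φ)/(1 + sin φ) = 0.2368.
γ' = 21.8 − 9.81 = 11.99 kN/m³.
Effective vertical stress at 6.2 m: σ'_v = 17.9×2.9 + 11.99×3.30 = 91.48 kPa.
σ'_h = K_a σ'_v = 0.2368 × 91.48 = 21.66 kPa; u = γ_w × 3.30 = 32.37 kPa.
Total σ_h = 21.66 + 32.37 = 54.04 kPa.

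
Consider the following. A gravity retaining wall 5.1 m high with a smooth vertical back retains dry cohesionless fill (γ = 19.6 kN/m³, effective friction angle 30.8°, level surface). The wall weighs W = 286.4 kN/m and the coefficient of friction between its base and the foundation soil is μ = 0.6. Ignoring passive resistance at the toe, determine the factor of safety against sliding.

2.09

K_a = tan²(45° − 30.8°/2) = 0.3227.
P_a = ½K_aγH² = 0.5×0.3227×19.6×5.1² = 82.26 kN/m, acting at H/3 = 1.700 m above the base.
FS_sliding = μW / P_a = 0.6×286.4 / 82.26 = 2.089.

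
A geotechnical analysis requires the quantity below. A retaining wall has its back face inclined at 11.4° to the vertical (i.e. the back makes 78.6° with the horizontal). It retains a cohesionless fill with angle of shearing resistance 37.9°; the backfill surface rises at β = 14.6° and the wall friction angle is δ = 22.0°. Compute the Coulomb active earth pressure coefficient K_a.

0.371

K_a = sin²(α+φ) / [sin²α · sin(α−δ) · (1 + √{sin(φ+δ)sin(φ−β) / (sin(α−δ)sin(α+β))})²].
With α = 78.6°, φ = 37.9°, δ = 22.0°, β = 14.6°: K_a = 0.3709.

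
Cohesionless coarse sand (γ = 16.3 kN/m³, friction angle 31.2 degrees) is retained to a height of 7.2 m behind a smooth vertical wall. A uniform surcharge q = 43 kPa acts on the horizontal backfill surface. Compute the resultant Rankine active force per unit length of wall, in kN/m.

232 kN/m

K_a = tan²(45° − φ/2) = 0.3175.
Soil triangle: ½ K_a γ H² = 0.5×0.3175×16.3×7.2² = 134.1 kN/m.
Surcharge rectangle: K_a q H = 0.3175×43×7.2 = 98.30 kN/m.
Total = 134.1 + 98.30 = 232.4 kN/m.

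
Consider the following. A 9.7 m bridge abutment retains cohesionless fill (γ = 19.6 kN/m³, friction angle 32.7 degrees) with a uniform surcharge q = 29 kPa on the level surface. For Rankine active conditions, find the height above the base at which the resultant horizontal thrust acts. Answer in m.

K_a = 0.2985.
Triangular part P₁ = ½K_aγH² = 275.2 at H/3 = 3.233 m; rectangular part P₂ = K_a q H = 83.97 at H/2 = 4.850 m.
ȳ = (P₁·3.233 + P₂·4.850)/(P₁+P₂) = 3.611 m.

3.61 m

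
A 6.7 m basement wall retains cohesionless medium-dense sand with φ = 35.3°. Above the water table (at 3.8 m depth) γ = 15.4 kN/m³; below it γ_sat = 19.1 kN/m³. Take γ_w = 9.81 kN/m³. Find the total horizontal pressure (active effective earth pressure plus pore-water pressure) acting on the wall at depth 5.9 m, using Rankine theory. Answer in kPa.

K_a = (1 − sin φ)/(1 + sin φ) = 0.2675.
γ' = 19.1 − 9.81 = 9.290 kN/m³.
Effective vertical stress at 5.9 m: σ'_v = 15.4×3.8 + 9.290×2.10 = 78.03 kPa.
σ'_h = K_a σ'_v = 0.2675 × 78.03 = 20.88 kPa; u = γ_w × 2.10 = 20.60 kPa.
Total σ_h = 20.88 + 20.60 = 41.48 kPa.

41.5 kPa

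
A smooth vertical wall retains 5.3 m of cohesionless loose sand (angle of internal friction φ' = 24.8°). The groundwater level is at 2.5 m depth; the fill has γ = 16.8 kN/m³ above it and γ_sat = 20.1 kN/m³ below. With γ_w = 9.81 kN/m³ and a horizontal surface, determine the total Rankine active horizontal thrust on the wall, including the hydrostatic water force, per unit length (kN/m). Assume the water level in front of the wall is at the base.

125 kN/m

K_a = tan²(45° − φ/2) = 0.4090.
γ' = 20.1 − 9.81 = 10.29 kN/m³. Depth below WT = 2.8 m.
σ'_h at WT = K_a γ d_w = 17.18 kPa; at base = 17.18 + K_a γ' × 2.8 = 28.96 kPa.
P₁ (0–2.5 m) = ½×17.18×2.5 = 21.47. P₂ (2.5–5.3 m) = ½(17.18+28.96)×2.8 = 64.60.
P_w = ½ γ_w h₂² = 0.5×9.81×2.8² = 38.46. Total = 21.47+64.60+38.46 = 124.5 kN/m.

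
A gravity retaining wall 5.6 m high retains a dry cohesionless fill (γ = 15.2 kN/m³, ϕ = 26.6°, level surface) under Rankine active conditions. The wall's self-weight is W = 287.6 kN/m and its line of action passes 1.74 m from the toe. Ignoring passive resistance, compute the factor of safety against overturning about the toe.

2.95

K_a = tan²(45° − 26.6°/2) = 0.3814.
P_a = ½K_aγH² = 0.5×0.3814×15.2×5.6² = 90.91 kN/m, acting at H/3 = 1.867 m above the base.
Overturning moment M_o = P_a × H/3 = 90.91 × 1.867 = 169.7.
Resisting moment M_r = W × 1.74 = 287.6 × 1.74 = 500.4.
FS_overturning = M_r/M_o = 500.4/169.7 = 2.949.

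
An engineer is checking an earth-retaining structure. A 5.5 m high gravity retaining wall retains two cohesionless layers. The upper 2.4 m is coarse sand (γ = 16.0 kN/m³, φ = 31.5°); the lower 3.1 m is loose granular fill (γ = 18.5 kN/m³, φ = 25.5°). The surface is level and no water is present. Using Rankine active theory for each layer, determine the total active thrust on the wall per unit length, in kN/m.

K_a1 = tan²(45°−31.5°/2) = 0.3136; K_a2 = tan²(45°−25.5°/2) = 0.3981.
Layer 1: σ at base = K_a1 γ₁ h₁ = 12.04 kPa; P₁ = ½×12.04×2.4 = 14.45.
Layer 2: σ_v at top = γ₁h₁ = 38.40; σ_h top = K_a2×38.40 = 15.29; σ_h base = K_a2×(38.40+18.5×3.1) = 38.12.
P₂ = ½(15.29+38.12)×3.1 = 82.78. Total P_a = 14.45+82.78 = 97.23 kN/m.

97.2 kN/m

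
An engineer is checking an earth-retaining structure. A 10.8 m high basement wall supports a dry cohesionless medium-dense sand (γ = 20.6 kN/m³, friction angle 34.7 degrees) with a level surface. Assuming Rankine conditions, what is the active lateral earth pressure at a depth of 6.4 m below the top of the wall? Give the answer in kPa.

K_a = (1 − sin φ)/(1 + sin φ) = 0.2745.
σ_h = K_a γ z = 0.2745 × 20.6 × 6.4 = 36.19 kPa.

36.2 kPa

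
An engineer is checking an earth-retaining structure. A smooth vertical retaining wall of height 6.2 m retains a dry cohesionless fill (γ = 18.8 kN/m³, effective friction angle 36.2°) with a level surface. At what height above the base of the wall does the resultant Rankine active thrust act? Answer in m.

K_a = 0.2574.
The pressure distribution is triangular, so the resultant acts at H/3 above the base = 6.2/3 = 2.067 m.

2.07 m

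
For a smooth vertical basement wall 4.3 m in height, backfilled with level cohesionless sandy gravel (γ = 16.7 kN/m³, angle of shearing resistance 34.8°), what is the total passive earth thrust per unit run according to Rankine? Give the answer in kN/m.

K_p = tan²(45° + φ/2) = 3.659.
P_p = ½ K_p γ H² = 0.5 × 3.659 × 16.7 × 4.3² = 564.9 kN/m.

565 kN/m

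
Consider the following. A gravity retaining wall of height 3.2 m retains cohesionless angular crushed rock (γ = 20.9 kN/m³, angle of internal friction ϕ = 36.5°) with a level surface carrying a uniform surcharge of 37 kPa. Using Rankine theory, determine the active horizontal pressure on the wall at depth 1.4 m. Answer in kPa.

16.8 kPa

K_a = (1 − sin φ)/(1 + sin φ) = 0.2541.
σ_v = γz + q = 20.9 × 1.4 + 37 = 66.26 kPa.
σ_h = K_a σ_v = 0.2541 × 66.26 = 16.83 kPa.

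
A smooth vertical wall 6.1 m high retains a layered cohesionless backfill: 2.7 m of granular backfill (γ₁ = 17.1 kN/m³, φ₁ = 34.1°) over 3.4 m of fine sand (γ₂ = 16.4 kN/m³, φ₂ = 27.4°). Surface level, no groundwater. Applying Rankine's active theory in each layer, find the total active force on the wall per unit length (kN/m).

K_a1 = tan²(45°−34.1°/2) = 0.2815; K_a2 = tan²(45°−27.4°/2) = 0.3697.
Layer 1: σ at base = K_a1 γ₁ h₁ = 13.00 kPa; P₁ = ½×13.00×2.7 = 17.55.
Layer 2: σ_v at top = γ₁h₁ = 46.17; σ_h top = K_a2×46.17 = 17.07; σ_h base = K_a2×(46.17+16.4×3.4) = 37.68.
P₂ = ½(17.07+37.68)×3.4 = 93.07. Total P_a = 17.55+93.07 = 110.6 kN/m.

111 kN/m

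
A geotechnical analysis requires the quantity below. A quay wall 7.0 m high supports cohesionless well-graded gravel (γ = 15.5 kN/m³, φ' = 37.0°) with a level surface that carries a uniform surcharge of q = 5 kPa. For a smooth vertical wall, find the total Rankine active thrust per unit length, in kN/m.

K_a = tan²(45° − φ/2) = 0.2486.
Soil triangle: ½ K_a γ H² = 0.5×0.2486×15.5×7.0² = 94.40 kN/m.
Surcharge rectangle: K_a q H = 0.2486×5×7.0 = 8.700 kN/m.
Total = 94.40 + 8.700 = 103.1 kN/m.

103 kN/m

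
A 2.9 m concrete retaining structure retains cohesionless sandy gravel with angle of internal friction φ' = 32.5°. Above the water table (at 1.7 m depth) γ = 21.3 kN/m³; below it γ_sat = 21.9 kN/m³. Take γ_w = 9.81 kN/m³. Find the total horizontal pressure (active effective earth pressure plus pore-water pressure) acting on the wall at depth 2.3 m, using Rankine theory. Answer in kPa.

19.0 kPa

K_a = (1 − sin φ)/(1 + sin φ) = 0.3010.
γ' = 21.9 − 9.81 = 12.09 kN/m³.
Effective vertical stress at 2.3 m: σ'_v = 21.3×1.7 + 12.09×0.600 = 43.46 kPa.
σ'_h = K_a σ'_v = 0.3010 × 43.46 = 13.08 kPa; u = γ_w × 0.600 = 5.886 kPa.
Total σ_h = 13.08 + 5.886 = 18.97 kPa.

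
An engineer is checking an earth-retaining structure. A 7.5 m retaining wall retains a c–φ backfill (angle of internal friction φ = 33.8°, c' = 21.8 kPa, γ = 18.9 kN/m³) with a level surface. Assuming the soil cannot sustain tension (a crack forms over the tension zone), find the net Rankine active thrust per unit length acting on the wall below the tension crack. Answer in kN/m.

27.2 kN/m

K_a = 0.2851; √K_a = 0.5340.
Tension-crack depth z_c = 2c/(γ√K_a) = 2×21.8/(18.9×0.5340) = 4.320 m.
σ_a at base = K_a γ H − 2c√K_a = 0.2851×18.9×7.5 − 2×21.8×0.5340 = 17.13 kPa.
P_a = ½ × 17.13 × (H − z_c) = 0.5×17.13×3.180 = 27.24 kN/m.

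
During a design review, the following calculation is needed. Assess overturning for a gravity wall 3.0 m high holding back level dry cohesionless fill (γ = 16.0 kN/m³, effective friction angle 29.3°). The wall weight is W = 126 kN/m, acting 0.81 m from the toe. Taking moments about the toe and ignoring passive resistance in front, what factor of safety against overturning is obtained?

K_a = tan²(45° − 29.3°/2) = 0.3428.
P_a = ½K_aγH² = 0.5×0.3428×16.0×3.0² = 24.68 kN/m, acting at H/3 = 1.000 m above the base.
Overturning moment M_o = P_a × H/3 = 24.68 × 1.000 = 24.68.
Resisting moment M_r = W × 0.81 = 126 × 0.81 = 102.1.
FS_overturning = M_r/M_o = 102.1/24.68 = 4.135.

4.13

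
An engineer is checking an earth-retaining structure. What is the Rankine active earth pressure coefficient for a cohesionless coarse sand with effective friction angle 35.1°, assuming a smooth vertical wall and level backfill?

0.270

K_a = (1 − sin φ)/(1 + sin φ) = (1 − sin 35.1°)/(1 + sin 35.1°) = 0.2698.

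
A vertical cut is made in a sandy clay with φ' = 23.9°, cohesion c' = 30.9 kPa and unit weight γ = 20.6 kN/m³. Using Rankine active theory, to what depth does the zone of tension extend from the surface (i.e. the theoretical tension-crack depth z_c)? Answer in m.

K_a = tan²(45° − 23.9°/2) = 0.4233; √K_a = 0.6506.
The active pressure is zero where K_a γ z = 2c√K_a, so z_c = 2c/(γ√K_a) = 2×30.9/(20.6×0.6506) = 4.611 m.

4.61 m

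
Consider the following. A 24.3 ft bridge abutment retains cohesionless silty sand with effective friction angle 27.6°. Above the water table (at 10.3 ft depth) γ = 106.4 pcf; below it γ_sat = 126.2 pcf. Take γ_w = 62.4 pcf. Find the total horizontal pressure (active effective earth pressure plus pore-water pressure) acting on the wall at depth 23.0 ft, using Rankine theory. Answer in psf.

1490 psf

K_a = (1 − sin φ)/(1 + sin φ) = 0.3668.
γ' = 126.2 − 62.4 = 63.80 pcf.
Effective vertical stress at 23.0 ft: σ'_v = 106.4×10.3 + 63.80×12.7 = 1906 psf.
σ'_h = K_a σ'_v = 0.3668 × 1906 = 699.1 psf; u = γ_w × 12.7 = 792.5 psf.
Total σ_h = 699.1 + 792.5 = 1492 psf.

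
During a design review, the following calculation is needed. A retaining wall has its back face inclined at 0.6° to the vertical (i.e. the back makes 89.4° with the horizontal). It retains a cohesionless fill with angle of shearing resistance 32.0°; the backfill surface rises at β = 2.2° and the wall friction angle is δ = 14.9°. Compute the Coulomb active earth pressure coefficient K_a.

0.290

K_a = sin²(α+φ) / [sin²α · sin(α−δ) · (1 + √{sin(φ+δ)sin(φ−β) / (sin(α−δ)sin(α+β))})²].
With α = 89.4°, φ = 32.0°, δ = 14.9°, β = 2.2°: K_a = 0.2903.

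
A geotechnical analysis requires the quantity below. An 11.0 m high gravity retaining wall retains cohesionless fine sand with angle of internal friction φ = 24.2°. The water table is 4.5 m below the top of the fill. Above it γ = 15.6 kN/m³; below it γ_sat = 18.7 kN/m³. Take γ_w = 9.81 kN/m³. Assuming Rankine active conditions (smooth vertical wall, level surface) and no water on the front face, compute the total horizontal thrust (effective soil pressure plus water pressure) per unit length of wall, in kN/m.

K_a = tan²(45° − φ/2) = 0.4185.
γ' = 18.7 − 9.81 = 8.890 kN/m³. Depth below WT = 6.5 m.
σ'_h at WT = K_a γ d_w = 29.38 kPa; at base = 29.38 + K_a γ' × 6.5 = 53.56 kPa.
P₁ (0–4.5 m) = ½×29.38×4.5 = 66.10. P₂ (4.5–11.0 m) = ½(29.38+53.56)×6.5 = 269.6.
P_w = ½ γ_w h₂² = 0.5×9.81×6.5² = 207.2. Total = 66.10+269.6+207.2 = 542.9 kN/m.

543 kN/m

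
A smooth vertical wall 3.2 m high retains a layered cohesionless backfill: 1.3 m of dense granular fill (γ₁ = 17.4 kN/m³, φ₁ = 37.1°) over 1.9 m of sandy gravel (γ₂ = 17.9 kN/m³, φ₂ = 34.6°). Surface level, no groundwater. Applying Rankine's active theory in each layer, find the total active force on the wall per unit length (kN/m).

K_a1 = tan²(45°−37.1°/2) = 0.2475; K_a2 = tan²(45°−34.6°/2) = 0.2756.
Layer 1: σ at base = K_a1 γ₁ h₁ = 5.598 kPa; P₁ = ½×5.598×1.3 = 3.639.
Layer 2: σ_v at top = γ₁h₁ = 22.62; σ_h top = K_a2×22.62 = 6.235; σ_h base = K_a2×(22.62+17.9×1.9) = 15.61.
P₂ = ½(6.235+15.61)×1.9 = 20.75. Total P_a = 3.639+20.75 = 24.39 kN/m.

24.4 kN/m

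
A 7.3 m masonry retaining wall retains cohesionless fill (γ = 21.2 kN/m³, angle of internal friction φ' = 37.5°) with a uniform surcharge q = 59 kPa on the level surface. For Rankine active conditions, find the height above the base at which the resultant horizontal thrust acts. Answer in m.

K_a = 0.2432.
Triangular part P₁ = ½K_aγH² = 137.4 at H/3 = 2.433 m; rectangular part P₂ = K_a q H = 104.7 at H/2 = 3.650 m.
ȳ = (P₁·2.433 + P₂·3.650)/(P₁+P₂) = 2.960 m.

2.96 m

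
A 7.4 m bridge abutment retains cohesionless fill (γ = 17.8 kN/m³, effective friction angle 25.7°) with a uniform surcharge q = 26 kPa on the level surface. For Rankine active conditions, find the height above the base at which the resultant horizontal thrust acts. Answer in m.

K_a = 0.3950.
Triangular part P₁ = ½K_aγH² = 192.5 at H/3 = 2.467 m; rectangular part P₂ = K_a q H = 76.00 at H/2 = 3.700 m.
ȳ = (P₁·2.467 + P₂·3.700)/(P₁+P₂) = 2.816 m.

2.82 m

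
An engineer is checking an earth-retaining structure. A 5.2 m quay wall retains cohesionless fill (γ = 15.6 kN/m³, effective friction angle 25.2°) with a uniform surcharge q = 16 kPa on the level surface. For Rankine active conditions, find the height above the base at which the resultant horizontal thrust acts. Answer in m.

K_a = 0.4027.
Triangular part P₁ = ½K_aγH² = 84.94 at H/3 = 1.733 m; rectangular part P₂ = K_a q H = 33.51 at H/2 = 2.600 m.
ȳ = (P₁·1.733 + P₂·2.600)/(P₁+P₂) = 1.979 m.

1.98 m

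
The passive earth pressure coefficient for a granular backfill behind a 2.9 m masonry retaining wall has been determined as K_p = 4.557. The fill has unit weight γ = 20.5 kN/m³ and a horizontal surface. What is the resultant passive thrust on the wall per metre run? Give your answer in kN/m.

393 kN/m

P = ½ K_p γ H² = 0.5 × 4.557 × 20.5 × 2.9² = 392.8 kN/m.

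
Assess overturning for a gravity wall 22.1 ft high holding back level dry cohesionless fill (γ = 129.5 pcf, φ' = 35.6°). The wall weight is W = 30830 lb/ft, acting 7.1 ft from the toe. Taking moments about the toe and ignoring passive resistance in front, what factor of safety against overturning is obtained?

K_a = tan²(45° − 35.6°/2) = 0.2641.
P_a = ½K_aγH² = 0.5×0.2641×129.5×22.1² = 8353 lb/ft, acting at H/3 = 7.367 ft above the base.
Overturning moment M_o = P_a × H/3 = 8353 × 7.367 = 61530.
Resisting moment M_r = W × 7.1 = 30830 × 7.1 = 218900.
FS_overturning = M_r/M_o = 218900/61530 = 3.557.

3.56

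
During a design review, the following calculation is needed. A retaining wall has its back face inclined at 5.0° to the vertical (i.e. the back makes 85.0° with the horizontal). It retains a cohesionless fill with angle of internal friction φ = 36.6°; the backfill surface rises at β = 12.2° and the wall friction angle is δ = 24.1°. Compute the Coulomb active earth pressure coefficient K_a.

K_a = sin²(α+φ) / [sin²α · sin(α−δ) · (1 + √{sin(φ+δ)sin(φ−β) / (sin(α−δ)sin(α+β))})²].
With α = 85.0°, φ = 36.6°, δ = 24.1°, β = 12.2°: K_a = 0.3093.

0.309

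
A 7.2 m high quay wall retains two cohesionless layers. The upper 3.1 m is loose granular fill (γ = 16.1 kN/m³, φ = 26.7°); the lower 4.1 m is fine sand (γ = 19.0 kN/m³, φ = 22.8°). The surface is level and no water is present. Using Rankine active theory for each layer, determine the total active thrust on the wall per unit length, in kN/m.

K_a1 = tan²(45°−26.7°/2) = 0.3800; K_a2 = tan²(45°−22.8°/2) = 0.4414.
Layer 1: σ at base = K_a1 γ₁ h₁ = 18.96 kPa; P₁ = ½×18.96×3.1 = 29.39.
Layer 2: σ_v at top = γ₁h₁ = 49.91; σ_h top = K_a2×49.91 = 22.03; σ_h base = K_a2×(49.91+19.0×4.1) = 56.42.
P₂ = ½(22.03+56.42)×4.1 = 160.8. Total P_a = 29.39+160.8 = 190.2 kN/m.

190 kN/m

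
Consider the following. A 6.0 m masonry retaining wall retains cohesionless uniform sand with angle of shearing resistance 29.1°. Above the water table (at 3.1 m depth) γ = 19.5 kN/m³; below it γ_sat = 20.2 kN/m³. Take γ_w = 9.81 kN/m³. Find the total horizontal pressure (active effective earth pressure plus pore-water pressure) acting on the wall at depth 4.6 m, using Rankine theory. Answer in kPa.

41.0 kPa

K_a = (1 − sin φ)/(1 + sin φ) = 0.3456.
γ' = 20.2 − 9.81 = 10.39 kN/m³.
Effective vertical stress at 4.6 m: σ'_v = 19.5×3.1 + 10.39×1.50 = 76.03 kPa.
σ'_h = K_a σ'_v = 0.3456 × 76.03 = 26.28 kPa; u = γ_w × 1.50 = 14.71 kPa.
Total σ_h = 26.28 + 14.71 = 40.99 kPa.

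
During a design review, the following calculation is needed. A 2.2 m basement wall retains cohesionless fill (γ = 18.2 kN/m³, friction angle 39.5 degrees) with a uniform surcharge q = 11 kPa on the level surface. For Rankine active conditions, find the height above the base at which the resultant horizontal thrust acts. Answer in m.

K_a = 0.2224.
Triangular part P₁ = ½K_aγH² = 9.797 at H/3 = 0.7333 m; rectangular part P₂ = K_a q H = 5.383 at H/2 = 1.100 m.
ȳ = (P₁·0.7333 + P₂·1.100)/(P₁+P₂) = 0.8634 m.

0.863 m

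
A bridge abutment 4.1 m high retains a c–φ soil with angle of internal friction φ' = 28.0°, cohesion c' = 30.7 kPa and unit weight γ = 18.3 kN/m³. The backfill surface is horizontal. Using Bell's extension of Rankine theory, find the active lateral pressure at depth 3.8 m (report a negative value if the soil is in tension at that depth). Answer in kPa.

K_a = (1 − sin φ)/(1 + sin φ) = 0.3610.
σ_a = K_a γ z − 2c√K_a = 0.3610×18.3×3.8 − 2×30.7×0.6009 = -11.79 kPa.

-11.8 kPa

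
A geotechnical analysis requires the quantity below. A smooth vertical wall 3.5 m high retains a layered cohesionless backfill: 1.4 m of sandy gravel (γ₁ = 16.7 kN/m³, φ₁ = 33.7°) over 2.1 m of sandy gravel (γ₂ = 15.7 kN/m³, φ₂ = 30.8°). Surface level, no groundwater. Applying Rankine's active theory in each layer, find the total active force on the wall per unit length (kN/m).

31.7 kN/m

K_a1 = tan²(45°−33.7°/2) = 0.2863; K_a2 = tan²(45°−30.8°/2) = 0.3227.
Layer 1: σ at base = K_a1 γ₁ h₁ = 6.694 kPa; P₁ = ½×6.694×1.4 = 4.686.
Layer 2: σ_v at top = γ₁h₁ = 23.38; σ_h top = K_a2×23.38 = 7.545; σ_h base = K_a2×(23.38+15.7×2.1) = 18.18.
P₂ = ½(7.545+18.18)×2.1 = 27.02. Total P_a = 4.686+27.02 = 31.70 kN/m.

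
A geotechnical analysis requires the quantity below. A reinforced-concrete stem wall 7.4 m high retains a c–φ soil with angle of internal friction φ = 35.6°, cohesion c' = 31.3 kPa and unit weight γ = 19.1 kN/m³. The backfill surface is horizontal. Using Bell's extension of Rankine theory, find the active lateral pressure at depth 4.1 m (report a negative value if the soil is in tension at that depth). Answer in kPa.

-11.5 kPa

K_a = (1 − sin φ)/(1 + sin φ) = 0.2641.
σ_a = K_a γ z − 2c√K_a = 0.2641×19.1×4.1 − 2×31.3×0.5139 = -11.49 kPa.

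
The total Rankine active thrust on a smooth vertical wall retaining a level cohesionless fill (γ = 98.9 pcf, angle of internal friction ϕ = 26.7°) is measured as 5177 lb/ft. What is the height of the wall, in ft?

K_a = 0.3800. P_a = ½ K_a γ H² ⇒ H = √(2P_a/(K_a γ)).
H = √(2×5177/(0.3800×98.9)) = 16.60 ft.

16.6 ft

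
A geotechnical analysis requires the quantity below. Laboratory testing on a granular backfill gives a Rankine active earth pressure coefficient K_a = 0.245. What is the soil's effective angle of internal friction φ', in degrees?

K_a = tan²(45° − φ/2) ⇒ 45° − φ/2 = arctan(√0.245) = 26.33°.
φ = 2(45° − 26.33°) = 37.33°.

37.3°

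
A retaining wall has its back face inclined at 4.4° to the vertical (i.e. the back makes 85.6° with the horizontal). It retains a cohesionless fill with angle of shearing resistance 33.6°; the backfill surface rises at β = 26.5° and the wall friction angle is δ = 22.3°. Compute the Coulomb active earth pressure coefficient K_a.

K_a = sin²(α+φ) / [sin²α · sin(α−δ) · (1 + √{sin(φ+δ)sin(φ−β) / (sin(α−δ)sin(α+β))})²].
With α = 85.6°, φ = 33.6°, δ = 22.3°, β = 26.5°: K_a = 0.4696.

0.470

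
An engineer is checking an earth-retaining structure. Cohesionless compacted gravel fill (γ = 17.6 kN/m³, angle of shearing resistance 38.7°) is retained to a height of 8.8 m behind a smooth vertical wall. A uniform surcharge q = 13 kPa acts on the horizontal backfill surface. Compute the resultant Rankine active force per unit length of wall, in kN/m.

184 kN/m

K_a = tan²(45° − φ/2) = 0.2306.
Soil triangle: ½ K_a γ H² = 0.5×0.2306×17.6×8.8² = 157.1 kN/m.
Surcharge rectangle: K_a q H = 0.2306×13×8.8 = 26.38 kN/m.
Total = 157.1 + 26.38 = 183.5 kN/m.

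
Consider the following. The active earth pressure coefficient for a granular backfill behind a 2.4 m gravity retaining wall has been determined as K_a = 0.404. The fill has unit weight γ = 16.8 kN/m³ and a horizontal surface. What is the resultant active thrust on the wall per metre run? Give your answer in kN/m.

P = ½ K_a γ H² = 0.5 × 0.404 × 16.8 × 2.4² = 19.55 kN/m.

19.5 kN/m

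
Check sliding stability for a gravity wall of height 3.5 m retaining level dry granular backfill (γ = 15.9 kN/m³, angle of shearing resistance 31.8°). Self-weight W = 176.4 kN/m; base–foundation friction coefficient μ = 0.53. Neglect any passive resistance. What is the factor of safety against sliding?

K_a = tan²(45° − 31.8°/2) = 0.3098.
P_a = ½K_aγH² = 0.5×0.3098×15.9×3.5² = 30.17 kN/m, acting at H/3 = 1.167 m above the base.
FS_sliding = μW / P_a = 0.53×176.4 / 30.17 = 3.099.

3.10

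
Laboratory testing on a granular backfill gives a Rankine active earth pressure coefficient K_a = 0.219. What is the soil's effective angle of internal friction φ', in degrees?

K_a = tan²(45° − φ/2) ⇒ 45° − φ/2 = arctan(√0.219) = 25.08°.
φ = 2(45° − 25.08°) = 39.84°.

39.8°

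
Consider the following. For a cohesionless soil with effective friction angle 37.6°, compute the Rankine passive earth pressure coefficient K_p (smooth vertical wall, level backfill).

4.13

K_p = (1 + sin φ)/(1 − sin φ) = tan²(45° + 37.6°/2) = 4.130.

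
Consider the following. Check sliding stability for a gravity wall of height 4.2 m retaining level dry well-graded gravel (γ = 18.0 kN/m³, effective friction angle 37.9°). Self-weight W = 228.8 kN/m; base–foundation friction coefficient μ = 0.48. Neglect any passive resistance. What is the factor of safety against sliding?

2.90

K_a = tan²(45° − 37.9°/2) = 0.2389.
P_a = ½K_aγH² = 0.5×0.2389×18.0×4.2² = 37.93 kN/m, acting at H/3 = 1.400 m above the base.
FS_sliding = μW / P_a = 0.48×228.8 / 37.93 = 2.895.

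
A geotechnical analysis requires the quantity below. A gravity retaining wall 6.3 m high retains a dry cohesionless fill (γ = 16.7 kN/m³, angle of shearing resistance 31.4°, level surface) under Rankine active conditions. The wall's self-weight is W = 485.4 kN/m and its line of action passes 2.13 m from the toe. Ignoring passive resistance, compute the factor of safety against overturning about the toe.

4.72

K_a = tan²(45° − 31.4°/2) = 0.3149.
P_a = ½K_aγH² = 0.5×0.3149×16.7×6.3² = 104.4 kN/m, acting at H/3 = 2.100 m above the base.
Overturning moment M_o = P_a × H/3 = 104.4 × 2.100 = 219.2.
Resisting moment M_r = W × 2.13 = 485.4 × 2.13 = 1034.
FS_overturning = M_r/M_o = 1034/219.2 = 4.717.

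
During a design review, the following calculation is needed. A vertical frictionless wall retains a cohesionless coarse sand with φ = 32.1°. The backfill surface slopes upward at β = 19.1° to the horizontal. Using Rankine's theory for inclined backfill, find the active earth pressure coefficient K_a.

0.365

K_a = cos β · (cos β − √(cos²β − cos²φ)) / (cos β + √(cos²β − cos²φ)).
cos β = 0.9449, cos φ = 0.8471, √(cos²β − cos²φ) = 0.4187.
K_a = 0.9449 × (0.9449 − 0.4187)/(0.9449 + 0.4187) = 0.3647.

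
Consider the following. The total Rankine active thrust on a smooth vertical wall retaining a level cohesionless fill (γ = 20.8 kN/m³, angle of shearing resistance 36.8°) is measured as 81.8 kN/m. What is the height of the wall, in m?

5.60 m

K_a = 0.2508. P_a = ½ K_a γ H² ⇒ H = √(2P_a/(K_a γ)).
H = √(2×81.8/(0.2508×20.8)) = 5.601 m.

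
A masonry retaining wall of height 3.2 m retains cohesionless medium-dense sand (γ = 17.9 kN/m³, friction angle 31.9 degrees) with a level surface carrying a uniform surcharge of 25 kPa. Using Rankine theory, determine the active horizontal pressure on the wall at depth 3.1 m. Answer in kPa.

K_a = (1 − sin φ)/(1 + sin φ) = 0.3085.
σ_v = γz + q = 17.9 × 3.1 + 25 = 80.49 kPa.
σ_h = K_a σ_v = 0.3085 × 80.49 = 24.83 kPa.

24.8 kPa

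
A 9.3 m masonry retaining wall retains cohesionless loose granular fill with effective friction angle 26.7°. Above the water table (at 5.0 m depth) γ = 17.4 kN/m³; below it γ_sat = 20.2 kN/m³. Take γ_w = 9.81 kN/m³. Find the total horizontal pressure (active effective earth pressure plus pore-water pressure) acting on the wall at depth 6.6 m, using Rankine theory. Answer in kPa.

K_a = (1 − sin φ)/(1 + sin φ) = 0.3800.
γ' = 20.2 − 9.81 = 10.39 kN/m³.
Effective vertical stress at 6.6 m: σ'_v = 17.4×5.0 + 10.39×1.60 = 103.6 kPa.
σ'_h = K_a σ'_v = 0.3800 × 103.6 = 39.37 kPa; u = γ_w × 1.60 = 15.70 kPa.
Total σ_h = 39.37 + 15.70 = 55.07 kPa.

55.1 kPa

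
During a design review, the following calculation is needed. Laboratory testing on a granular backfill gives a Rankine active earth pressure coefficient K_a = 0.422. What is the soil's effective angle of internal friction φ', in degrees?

K_a = tan²(45° − φ/2) ⇒ 45° − φ/2 = arctan(√0.422) = 33.01°.
φ = 2(45° − 33.01°) = 23.98°.

24.0°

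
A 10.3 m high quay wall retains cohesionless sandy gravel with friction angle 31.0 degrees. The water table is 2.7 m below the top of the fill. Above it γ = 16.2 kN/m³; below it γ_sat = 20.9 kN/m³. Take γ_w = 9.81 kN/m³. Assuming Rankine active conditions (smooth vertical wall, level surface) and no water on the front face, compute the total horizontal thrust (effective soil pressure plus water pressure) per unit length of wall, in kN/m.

K_a = tan²(45° − φ/2) = 0.3201.
γ' = 20.9 − 9.81 = 11.09 kN/m³. Depth below WT = 7.6 m.
σ'_h at WT = K_a γ d_w = 14.00 kPa; at base = 14.00 + K_a γ' × 7.6 = 40.98 kPa.
P₁ (0–2.7 m) = ½×14.00×2.7 = 18.90. P₂ (2.7–10.3 m) = ½(14.00+40.98)×7.6 = 208.9.
P_w = ½ γ_w h₂² = 0.5×9.81×7.6² = 283.3. Total = 18.90+208.9+283.3 = 511.1 kN/m.

511 kN/m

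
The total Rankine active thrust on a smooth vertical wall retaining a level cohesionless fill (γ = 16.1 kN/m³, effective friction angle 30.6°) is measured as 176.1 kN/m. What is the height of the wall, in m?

K_a = 0.3253. P_a = ½ K_a γ H² ⇒ H = √(2P_a/(K_a γ)).
H = √(2×176.1/(0.3253×16.1)) = 8.200 m.

8.20 m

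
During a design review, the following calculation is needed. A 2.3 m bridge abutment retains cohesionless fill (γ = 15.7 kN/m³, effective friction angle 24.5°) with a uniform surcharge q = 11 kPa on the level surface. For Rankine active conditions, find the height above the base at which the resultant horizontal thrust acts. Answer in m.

K_a = 0.4137.
Triangular part P₁ = ½K_aγH² = 17.18 at H/3 = 0.7667 m; rectangular part P₂ = K_a q H = 10.47 at H/2 = 1.150 m.
ȳ = (P₁·0.7667 + P₂·1.150)/(P₁+P₂) = 0.9118 m.

0.912 m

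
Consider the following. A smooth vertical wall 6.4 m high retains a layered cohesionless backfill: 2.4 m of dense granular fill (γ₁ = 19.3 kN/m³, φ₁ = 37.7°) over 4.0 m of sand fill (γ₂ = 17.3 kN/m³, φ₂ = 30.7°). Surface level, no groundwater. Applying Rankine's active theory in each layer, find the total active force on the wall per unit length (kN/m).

K_a1 = tan²(45°−37.7°/2) = 0.2411; K_a2 = tan²(45°−30.7°/2) = 0.3240.
Layer 1: σ at base = K_a1 γ₁ h₁ = 11.17 kPa; P₁ = ½×11.17×2.4 = 13.40.
Layer 2: σ_v at top = γ₁h₁ = 46.32; σ_h top = K_a2×46.32 = 15.01; σ_h base = K_a2×(46.32+17.3×4.0) = 37.43.
P₂ = ½(15.01+37.43)×4.0 = 104.9. Total P_a = 13.40+104.9 = 118.3 kN/m.

118 kN/m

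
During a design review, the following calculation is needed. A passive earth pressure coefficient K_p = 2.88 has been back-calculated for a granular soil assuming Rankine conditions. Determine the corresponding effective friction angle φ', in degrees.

K_p = (1+sin φ)/(1−sin φ) ⇒ sin φ = (K_p − 1)/(K_p + 1) = 0.4845.
φ = arcsin(0.4845) = 28.98°.

29.0°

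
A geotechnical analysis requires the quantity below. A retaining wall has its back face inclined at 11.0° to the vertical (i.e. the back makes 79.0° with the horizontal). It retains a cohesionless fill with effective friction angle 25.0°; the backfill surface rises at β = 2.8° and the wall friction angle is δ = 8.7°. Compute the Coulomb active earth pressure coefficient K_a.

K_a = sin²(α+φ) / [sin²α · sin(α−δ) · (1 + √{sin(φ+δ)sin(φ−β) / (sin(α−δ)sin(α+β))})²].
With α = 79.0°, φ = 25.0°, δ = 8.7°, β = 2.8°: K_a = 0.4774.

0.477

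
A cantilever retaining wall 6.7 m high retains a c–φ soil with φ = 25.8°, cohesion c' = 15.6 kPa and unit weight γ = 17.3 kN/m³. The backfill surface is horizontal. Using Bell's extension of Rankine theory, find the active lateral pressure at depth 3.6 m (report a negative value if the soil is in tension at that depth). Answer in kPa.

K_a = (1 − sin φ)/(1 + sin φ) = 0.3935.
σ_a = K_a γ z − 2c√K_a = 0.3935×17.3×3.6 − 2×15.6×0.6273 = 4.936 kPa.

4.94 kPa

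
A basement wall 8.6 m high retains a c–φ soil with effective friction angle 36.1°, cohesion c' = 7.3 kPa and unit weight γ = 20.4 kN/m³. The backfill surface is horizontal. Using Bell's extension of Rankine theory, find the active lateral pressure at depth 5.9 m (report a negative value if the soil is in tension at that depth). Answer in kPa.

23.7 kPa

K_a = (1 − sin φ)/(1 + sin φ) = 0.2585.
σ_a = K_a γ z − 2c√K_a = 0.2585×20.4×5.9 − 2×7.3×0.5084 = 23.69 kPa.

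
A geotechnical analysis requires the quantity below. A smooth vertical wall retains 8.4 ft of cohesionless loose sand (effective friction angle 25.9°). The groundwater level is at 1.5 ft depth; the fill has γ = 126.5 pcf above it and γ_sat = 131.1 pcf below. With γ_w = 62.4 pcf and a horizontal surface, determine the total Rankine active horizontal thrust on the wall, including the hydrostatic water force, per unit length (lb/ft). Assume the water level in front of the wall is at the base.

K_a = tan²(45° − φ/2) = 0.3920.
γ' = 131.1 − 62.4 = 68.70 pcf. Depth below WT = 6.9 ft.
σ'_h at WT = K_a γ d_w = 74.38 psf; at base = 74.38 + K_a γ' × 6.9 = 260.2 psf.
P₁ (0–1.5 ft) = ½×74.38×1.5 = 55.78. P₂ (1.5–8.4 ft) = ½(74.38+260.2)×6.9 = 1154.
P_w = ½ γ_w h₂² = 0.5×62.4×6.9² = 1485. Total = 55.78+1154+1485 = 2695 lb/ft.

2700 lb/ft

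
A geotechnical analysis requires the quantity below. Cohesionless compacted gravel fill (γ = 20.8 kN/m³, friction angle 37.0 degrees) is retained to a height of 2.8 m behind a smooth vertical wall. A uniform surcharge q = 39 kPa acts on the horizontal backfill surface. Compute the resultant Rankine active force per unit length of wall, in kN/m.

47.4 kN/m

K_a = tan²(45° − φ/2) = 0.2486.
Soil triangle: ½ K_a γ H² = 0.5×0.2486×20.8×2.8² = 20.27 kN/m.
Surcharge rectangle: K_a q H = 0.2486×39×2.8 = 27.15 kN/m.
Total = 20.27 + 27.15 = 47.41 kN/m.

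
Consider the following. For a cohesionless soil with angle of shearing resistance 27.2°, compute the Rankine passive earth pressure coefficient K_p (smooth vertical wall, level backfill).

K_p = (1 + sin φ)/(1 − sin φ) = tan²(45° + 27.2°/2) = 2.684.

2.68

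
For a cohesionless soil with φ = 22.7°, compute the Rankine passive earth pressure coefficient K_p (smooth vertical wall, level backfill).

K_p = (1 + sin φ)/(1 − sin φ) = tan²(45° + 22.7°/2) = 2.257.

2.26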